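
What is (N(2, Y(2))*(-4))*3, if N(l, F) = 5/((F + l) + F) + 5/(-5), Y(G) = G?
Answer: 2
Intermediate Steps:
N(l, F) = -1 + 5/(l + 2*F) (N(l, F) = 5/(l + 2*F) + 5*(-⅕) = 5/(l + 2*F) - 1 = -1 + 5/(l + 2*F))
(N(2, Y(2))*(-4))*3 = (((5 - 1*2 - 2*2)/(2 + 2*2))*(-4))*3 = (((5 - 2 - 4)/(2 + 4))*(-4))*3 = ((-1/6)*(-4))*3 = (((⅙)*(-1))*(-4))*3 = -⅙*(-4)*3 = (⅔)*3 = 2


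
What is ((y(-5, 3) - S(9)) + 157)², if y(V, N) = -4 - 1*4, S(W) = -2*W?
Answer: 27889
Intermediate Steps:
y(V, N) = -8 (y(V, N) = -4 - 4 = -8)
((y(-5, 3) - S(9)) + 157)² = ((-8 - (-2)*9) + 157)² = ((-8 - 1*(-18)) + 157)² = ((-8 + 18) + 157)² = (10 + 157)² = 167² = 27889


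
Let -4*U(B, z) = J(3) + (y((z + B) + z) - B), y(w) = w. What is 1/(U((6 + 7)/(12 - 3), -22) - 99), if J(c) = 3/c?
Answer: -4/353 ≈ -0.011331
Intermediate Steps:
U(B, z) = -¼ - z/2 (U(B, z) = -(3/3 + (((z + B) + z) - B))/4 = -(3*(⅓) + (((B + z) + z) - B))/4 = -(1 + ((B + 2*z) - B))/4 = -(1 + 2*z)/4 = -¼ - z/2)
1/(U((6 + 7)/(12 - 3), -22) - 99) = 1/((-¼ - ½*(-22)) - 99) = 1/((-¼ + 11) - 99) = 1/(43/4 - 99) = 1/(-353/4) = -4/353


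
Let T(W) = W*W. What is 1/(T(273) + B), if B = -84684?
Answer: -1/10155 ≈ -9.8474e-5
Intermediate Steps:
T(W) = W**2
1/(T(273) + B) = 1/(273**2 - 84684) = 1/(74529 - 84684) = 1/(-10155) = -1/10155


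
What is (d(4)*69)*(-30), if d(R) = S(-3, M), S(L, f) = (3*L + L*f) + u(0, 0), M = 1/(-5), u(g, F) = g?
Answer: 17388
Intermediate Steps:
M = -⅕ ≈ -0.20000
S(L, f) = 3*L + L*f (S(L, f) = (3*L + L*f) + 0 = 3*L + L*f)
d(R) = -42/5 (d(R) = -3*(3 - ⅕) = -3*14/5 = -42/5)
(d(4)*69)*(-30) = -42/5*69*(-30) = -2898/5*(-30) = 17388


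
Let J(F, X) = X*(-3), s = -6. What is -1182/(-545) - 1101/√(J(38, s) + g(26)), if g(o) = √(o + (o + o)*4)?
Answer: 1182/545 - 367*√3/√(6 + √26) ≈ -188.63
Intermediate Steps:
J(F, X) = -3*X
g(o) = 3*√o (g(o) = √(o + (2*o)*4) = √(o + 8*o) = √(9*o) = 3*√o)
-1182/(-545) - 1101/√(J(38, s) + g(26)) = -1182/(-545) - 1101/√(-3*(-6) + 3*√26) = -1182*(-1/545) - 1101/√(18 + 3*√26) = 1182/545 - 1101/√(18 + 3*√26)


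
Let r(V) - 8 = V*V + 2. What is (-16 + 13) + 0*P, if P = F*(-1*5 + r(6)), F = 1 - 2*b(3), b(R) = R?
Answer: -3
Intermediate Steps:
r(V) = 10 + V² (r(V) = 8 + (V*V + 2) = 8 + (V² + 2) = 8 + (2 + V²) = 10 + V²)
F = -5 (F = 1 - 2*3 = 1 - 6 = -5)
P = -205 (P = -5*(-1*5 + (10 + 6²)) = -5*(-5 + (10 + 36)) = -5*(-5 + 46) = -5*41 = -205)
(-16 + 13) + 0*P = (-16 + 13) + 0*(-205) = -3 + 0 = -3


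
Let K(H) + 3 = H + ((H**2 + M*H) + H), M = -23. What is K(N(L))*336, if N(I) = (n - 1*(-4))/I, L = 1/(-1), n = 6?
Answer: 103152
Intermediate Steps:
L = -1
N(I) = 10/I (N(I) = (6 - 1*(-4))/I = (6 + 4)/I = 10/I)
K(H) = -3 + H**2 - 21*H (K(H) = -3 + (H + ((H**2 - 23*H) + H)) = -3 + (H + (H**2 - 22*H)) = -3 + (H**2 - 21*H) = -3 + H**2 - 21*H)
K(N(L))*336 = (-3 + (10/(-1))**2 - 210/(-1))*336 = (-3 + (10*(-1))**2 - 210*(-1))*336 = (-3 + (-10)**2 - 21*(-10))*336 = (-3 + 100 + 210)*336 = 307*336 = 103152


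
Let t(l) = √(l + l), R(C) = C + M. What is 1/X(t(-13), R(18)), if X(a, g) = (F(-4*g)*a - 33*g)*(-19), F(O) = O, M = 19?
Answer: 33/1058015 - 4*I*√26/1058015 ≈ 3.119e-5 - 1.9278e-5*I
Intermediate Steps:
R(C) = 19 + C (R(C) = C + 19 = 19 + C)
t(l) = √2*√l (t(l) = √(2*l) = √2*√l)
X(a, g) = 627*g + 76*a*g (X(a, g) = ((-4*g)*a - 33*g)*(-19) = (-4*a*g - 33*g)*(-19) = (-33*g - 4*a*g)*(-19) = 627*g + 76*a*g)
1/X(t(-13), R(18)) = 1/(19*(19 + 18)*(33 + 4*(√2*√(-13)))) = 1/(19*37*(33 + 4*(√2*(I*√13)))) = 1/(19*37*(33 + 4*(I*√26))) = 1/(19*37*(33 + 4*I*√26)) = 1/(23199 + 2812*I*√26)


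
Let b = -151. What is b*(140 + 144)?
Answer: -42884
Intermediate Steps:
b*(140 + 144) = -151*(140 + 144) = -151*284 = -42884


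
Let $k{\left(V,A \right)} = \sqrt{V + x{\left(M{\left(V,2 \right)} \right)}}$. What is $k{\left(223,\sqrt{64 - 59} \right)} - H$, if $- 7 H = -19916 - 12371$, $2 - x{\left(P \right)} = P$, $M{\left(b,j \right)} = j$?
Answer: $- \frac{32287}{7} + \sqrt{223} \approx -4597.5$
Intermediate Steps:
$x{\left(P \right)} = 2 - P$
$H = \frac{32287}{7}$ ($H = - \frac{-19916 - 12371}{7} = \left(- \frac{1}{7}\right) \left(-32287\right) = \frac{32287}{7} \approx 4612.4$)
$k{\left(V,A \right)} = \sqrt{V}$ ($k{\left(V,A \right)} = \sqrt{V + \left(2 - 2\right)} = \sqrt{V + 0} = \sqrt{V}$)
$k{\left(223,\sqrt{64 - 59} \right)} - H = \sqrt{223} - \frac{32287}{7} = - \frac{32287}{7} + \sqrt{223}$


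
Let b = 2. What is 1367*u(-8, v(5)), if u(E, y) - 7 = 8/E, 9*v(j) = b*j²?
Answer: 8202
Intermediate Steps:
v(j) = 2*j²/9 (v(j) = (2*j²)/9 = 2*j²/9)
u(E, y) = 7 + 8/E
1367*u(-8, v(5)) = 1367*(7 + 8/(-8)) = 1367*(7 + 8*(-⅛)) = 1367*(7 - 1) = 1367*6 = 8202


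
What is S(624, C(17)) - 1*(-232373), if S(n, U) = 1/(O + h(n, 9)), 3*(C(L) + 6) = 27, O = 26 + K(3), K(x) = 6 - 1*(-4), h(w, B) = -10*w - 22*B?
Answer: 1487651945/6402 ≈ 2.3237e+5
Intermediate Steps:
h(w, B) = -22*B - 10*w
K(x) = 10 (K(x) = 6 + 4 = 10)
O = 36 (O = 26 + 10 = 36)
C(L) = 3 (C(L) = -6 + (⅓)*27 = -6 + 9 = 3)
S(n, U) = 1/(-162 - 10*n) (S(n, U) = 1/(36 + (-22*9 - 10*n)) = 1/(36 + (-198 - 10*n)) = 1/(-162 - 10*n))
S(624, C(17)) - 1*(-232373) = -1/(162 + 10*624) - 1*(-232373) = -1/(162 + 6240) + 232373 = -1/6402 + 232373 = 1487651945/6402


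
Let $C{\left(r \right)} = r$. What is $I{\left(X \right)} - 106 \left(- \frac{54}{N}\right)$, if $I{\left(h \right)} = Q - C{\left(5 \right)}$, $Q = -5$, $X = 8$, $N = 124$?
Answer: $\frac{1121}{31} \approx 36.161$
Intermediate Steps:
$I{\left(h \right)} = -10$ ($I{\left(h \right)} = -5 - 5 = -10$)
$I{\left(X \right)} - 106 \left(- \frac{54}{N}\right) = -10 - 106 \left(- \frac{54}{124}\right) = -10 - 106 \left(\left(-54\right) \frac{1}{124}\right) = -10 - - \frac{1431}{31} = -10 + \frac{1431}{31} = \frac{1121}{31}$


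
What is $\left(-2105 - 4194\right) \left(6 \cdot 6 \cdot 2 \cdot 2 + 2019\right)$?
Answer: $-13624737$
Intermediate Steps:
$\left(-2105 - 4194\right) \left(6 \cdot 6 \cdot 2 \cdot 2 + 2019\right) = - 6299 \left(36 \cdot 4 + 2019\right) = - 6299 \left(144 + 2019\right) = \left(-6299\right) 2163 = -13624737$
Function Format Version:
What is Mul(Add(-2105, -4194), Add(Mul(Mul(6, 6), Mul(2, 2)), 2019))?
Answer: -13624737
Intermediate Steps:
Mul(Add(-2105, -4194), Add(Mul(Mul(6, 6), Mul(2, 2)), 2019)) = Mul(-6299, Add(Mul(36, 4), 2019)) = Mul(-6299, Add(144, 2019)) = Mul(-6299, 2163) = -13624737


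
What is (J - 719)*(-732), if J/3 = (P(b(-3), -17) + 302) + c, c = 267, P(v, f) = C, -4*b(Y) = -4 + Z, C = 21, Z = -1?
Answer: -769332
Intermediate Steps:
b(Y) = 5/4 (b(Y) = -(-4 - 1)/4 = -1/4*(-5) = 5/4)
P(v, f) = 21
J = 1770 (J = 3*((21 + 302) + 267) = 3*(323 + 267) = 3*590 = 1770)
(J - 719)*(-732) = (1770 - 719)*(-732) = 1051*(-732) = -769332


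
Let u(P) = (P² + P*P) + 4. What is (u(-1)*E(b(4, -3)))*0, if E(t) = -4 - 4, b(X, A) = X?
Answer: 0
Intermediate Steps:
E(t) = -8
u(P) = 4 + 2*P² (u(P) = (P² + P²) + 4 = 2*P² + 4 = 4 + 2*P²)
(u(-1)*E(b(4, -3)))*0 = ((4 + 2*(-1)²)*(-8))*0 = ((4 + 2*1)*(-8))*0 = ((4 + 2)*(-8))*0 = (6*(-8))*0 = -48*0 = 0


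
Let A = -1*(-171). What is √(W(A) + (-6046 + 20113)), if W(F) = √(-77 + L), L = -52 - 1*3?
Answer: √(14067 + 2*I*√33) ≈ 118.6 + 0.0484*I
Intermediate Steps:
A = 171
L = -55 (L = -52 - 3 = -55)
W(F) = 2*I*√33 (W(F) = √(-77 - 55) = √(-132) = 2*I*√33)
√(W(A) + (-6046 + 20113)) = √(2*I*√33 + (-6046 + 20113)) = √(2*I*√33 + 14067) = √(14067 + 2*I*√33)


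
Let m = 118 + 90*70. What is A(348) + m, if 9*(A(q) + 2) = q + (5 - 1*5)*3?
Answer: 19364/3 ≈ 6454.7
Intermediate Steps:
m = 6418 (m = 118 + 6300 = 6418)
A(q) = -2 + q/9 (A(q) = -2 + (q + (5 - 1*5)*3)/9 = -2 + (q + (5 - 5)*3)/9 = -2 + (q + 0*3)/9 = -2 + (q + 0)/9 = -2 + q/9)
A(348) + m = (-2 + (1/9)*348) + 6418 = (-2 + 116/3) + 6418 = 110/3 + 6418 = 19364/3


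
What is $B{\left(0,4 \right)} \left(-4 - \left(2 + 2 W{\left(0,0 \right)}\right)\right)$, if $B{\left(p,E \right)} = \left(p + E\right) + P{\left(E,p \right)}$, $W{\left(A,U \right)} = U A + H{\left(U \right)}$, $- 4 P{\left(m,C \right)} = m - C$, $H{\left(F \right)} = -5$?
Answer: $12$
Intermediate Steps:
$P{\left(m,C \right)} = - \frac{m}{4} + \frac{C}{4}$ ($P{\left(m,C \right)} = - \frac{m - C}{4} = - \frac{m}{4} + \frac{C}{4}$)
$W{\left(A,U \right)} = -5 + A U$ ($W{\left(A,U \right)} = U A - 5 = A U - 5 = -5 + A U$)
$B{\left(p,E \right)} = \frac{3 E}{4} + \frac{5 p}{4}$ ($B{\left(p,E \right)} = \left(p + E\right) - \left(- \frac{p}{4} + \frac{E}{4}\right) = \left(E + p\right) - \left(- \frac{p}{4} + \frac{E}{4}\right) = \frac{3 E}{4} + \frac{5 p}{4}$)
$B{\left(0,4 \right)} \left(-4 - \left(2 + 2 W{\left(0,0 \right)}\right)\right) = \left(\frac{3}{4} \cdot 4 + \frac{5}{4} \cdot 0\right) \left(-4 - \left(2 + 2 \left(-5 + 0 \cdot 0\right)\right)\right) = \left(3 + 0\right) \left(-4 - \left(2 + 2 \left(-5 + 0\right)\right)\right) = 3 \left(-4 - -8\right) = 3 \left(-4 + \left(-2 + 10\right)\right) = 3 \left(-4 + 8\right) = 3 \cdot 4 = 12$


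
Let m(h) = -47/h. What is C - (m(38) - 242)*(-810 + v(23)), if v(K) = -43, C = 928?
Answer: -7849015/38 ≈ -2.0655e+5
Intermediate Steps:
C - (m(38) - 242)*(-810 + v(23)) = 928 - (-47/38 - 242)*(-810 - 43) = 928 - (-47*1/38 - 242)*(-853) = 928 - (-47/38 - 242)*(-853) = 928 - (-9243)*(-853)/38 = 928 - 1*7884279/38 = 928 - 7884279/38 = -7849015/38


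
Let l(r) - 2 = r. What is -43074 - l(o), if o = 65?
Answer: -43141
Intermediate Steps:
l(r) = 2 + r
-43074 - l(o) = -43074 - (2 + 65) = -43074 - 1*67 = -43074 - 67 = -43141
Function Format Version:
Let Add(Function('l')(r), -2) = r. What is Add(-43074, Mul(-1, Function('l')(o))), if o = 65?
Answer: -43141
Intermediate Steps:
Function('l')(r) = Add(2, r)
Add(-43074, Mul(-1, Function('l')(o))) = Add(-43074, Mul(-1, Add(2, 65))) = Add(-43074, Mul(-1, 67)) = Add(-43074, -67) = -43141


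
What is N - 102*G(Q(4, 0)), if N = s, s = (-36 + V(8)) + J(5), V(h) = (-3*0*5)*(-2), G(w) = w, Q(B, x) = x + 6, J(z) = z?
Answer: -643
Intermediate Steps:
Q(B, x) = 6 + x
V(h) = 0 (V(h) = (0*5)*(-2) = 0*(-2) = 0)
s = -31 (s = (-36 + 0) + 5 = -36 + 5 = -31)
N = -31
N - 102*G(Q(4, 0)) = -31 - 102*(6 + 0) = -31 - 102*6 = -31 - 612 = -643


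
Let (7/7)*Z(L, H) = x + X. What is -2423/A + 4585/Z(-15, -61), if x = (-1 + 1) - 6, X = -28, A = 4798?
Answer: -5520303/40783 ≈ -135.36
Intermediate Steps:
x = -6 (x = 0 - 6 = -6)
Z(L, H) = -34 (Z(L, H) = -6 - 28 = -34)
-2423/A + 4585/Z(-15, -61) = -2423/4798 + 4585/(-34) = -2423*1/4798 + 4585*(-1/34) = -2423/4798 - 4585/34 = -5520303/40783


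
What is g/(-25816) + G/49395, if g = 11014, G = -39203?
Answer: -778050589/637590660 ≈ -1.2203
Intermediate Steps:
g/(-25816) + G/49395 = 11014/(-25816) - 39203/49395 = 11014*(-1/25816) - 39203*1/49395 = -5507/12908 - 39203/49395 = -778050589/637590660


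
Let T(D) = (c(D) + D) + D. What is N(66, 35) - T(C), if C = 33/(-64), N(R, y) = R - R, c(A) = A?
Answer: 99/64 ≈ 1.5469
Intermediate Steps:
N(R, y) = 0
C = -33/64 (C = 33*(-1/64) = -33/64 ≈ -0.51563)
T(D) = 3*D (T(D) = (D + D) + D = 2*D + D = 3*D)
N(66, 35) - T(C) = 0 - 3*(-33)/64 = 0 - 1*(-99/64) = 0 + 99/64 = 99/64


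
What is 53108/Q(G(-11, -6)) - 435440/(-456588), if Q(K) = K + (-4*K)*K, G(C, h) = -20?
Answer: -163493491/5136615 ≈ -31.829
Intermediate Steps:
Q(K) = K - 4*K²
53108/Q(G(-11, -6)) - 435440/(-456588) = 53108/((-20*(1 - 4*(-20)))) - 435440/(-456588) = 53108/((-20*(1 + 80))) - 435440*(-1/456588) = 53108/((-20*81)) + 108860/114147 = 53108/(-1620) + 108860/114147 = 53108*(-1/1620) + 108860/114147 = -13277/405 + 108860/114147 = -163493491/5136615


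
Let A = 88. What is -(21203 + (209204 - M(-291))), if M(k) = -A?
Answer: -230495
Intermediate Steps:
M(k) = -88 (M(k) = -1*88 = -88)
-(21203 + (209204 - M(-291))) = -(21203 + (209204 - 1*(-88))) = -(21203 + (209204 + 88)) = -(21203 + 209292) = -1*230495 = -230495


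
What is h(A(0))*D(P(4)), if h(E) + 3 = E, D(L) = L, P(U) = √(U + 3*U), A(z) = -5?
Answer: -32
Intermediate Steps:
P(U) = 2*√U (P(U) = √(4*U) = 2*√U)
h(E) = -3 + E
h(A(0))*D(P(4)) = (-3 - 5)*(2*√4) = -16*2 = -8*4 = -32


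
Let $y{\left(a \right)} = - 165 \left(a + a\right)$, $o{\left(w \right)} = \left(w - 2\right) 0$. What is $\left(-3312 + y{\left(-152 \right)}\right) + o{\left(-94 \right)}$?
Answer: $46848$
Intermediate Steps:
$o{\left(w \right)} = 0$ ($o{\left(w \right)} = \left(-2 + w\right) 0 = 0$)
$y{\left(a \right)} = - 330 a$ ($y{\left(a \right)} = - 165 \cdot 2 a = - 330 a$)
$\left(-3312 + y{\left(-152 \right)}\right) + o{\left(-94 \right)} = \left(-3312 - -50160\right) + 0 = \left(-3312 + 50160\right) + 0 = 46848 + 0 = 46848$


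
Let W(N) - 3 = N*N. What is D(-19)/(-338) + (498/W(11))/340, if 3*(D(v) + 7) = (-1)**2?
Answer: 337043/10687560 ≈ 0.031536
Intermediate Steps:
W(N) = 3 + N**2 (W(N) = 3 + N*N = 3 + N**2)
D(v) = -20/3 (D(v) = -7 + (1/3)*(-1)**2 = -7 + (1/3)*1 = -7 + 1/3 = -20/3)
D(-19)/(-338) + (498/W(11))/340 = -20/3/(-338) + (498/(3 + 11**2))/340 = -20/3*(-1/338) + (498/(3 + 121))*(1/340) = 10/507 + (498/124)*(1/340) = 10/507 + (498*(1/124))*(1/340) = 10/507 + (249/62)*(1/340) = 10/507 + 249/21080 = 337043/10687560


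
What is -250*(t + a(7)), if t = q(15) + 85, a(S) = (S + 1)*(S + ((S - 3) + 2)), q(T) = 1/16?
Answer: -378125/8 ≈ -47266.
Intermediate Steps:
q(T) = 1/16
a(S) = (1 + S)*(-1 + 2*S) (a(S) = (1 + S)*(S + ((-3 + S) + 2)) = (1 + S)*(S + (-1 + S)) = (1 + S)*(-1 + 2*S))
t = 1361/16 (t = 1/16 + 85 = 1361/16 ≈ 85.063)
-250*(t + a(7)) = -250*(1361/16 + (-1 + 7 + 2*7²)) = -250*(1361/16 + (-1 + 7 + 2*49)) = -250*(1361/16 + (-1 + 7 + 98)) = -250*(1361/16 + 104) = -250*3025/16 = -378125/8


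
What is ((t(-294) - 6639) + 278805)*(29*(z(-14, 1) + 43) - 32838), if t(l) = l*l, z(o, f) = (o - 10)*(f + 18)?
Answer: -16070748630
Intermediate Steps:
z(o, f) = (-10 + o)*(18 + f)
t(l) = l²
((t(-294) - 6639) + 278805)*(29*(z(-14, 1) + 43) - 32838) = (((-294)² - 6639) + 278805)*(29*((-180 - 10*1 + 18*(-14) + 1*(-14)) + 43) - 32838) = ((86436 - 6639) + 278805)*(29*((-180 - 10 - 252 - 14) + 43) - 32838) = (79797 + 278805)*(29*(-456 + 43) - 32838) = 358602*(29*(-413) - 32838) = 358602*(-11977 - 32838) = 358602*(-44815) = -16070748630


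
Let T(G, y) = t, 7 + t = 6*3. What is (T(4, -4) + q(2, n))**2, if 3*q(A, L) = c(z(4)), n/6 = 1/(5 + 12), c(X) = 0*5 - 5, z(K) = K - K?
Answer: 784/9 ≈ 87.111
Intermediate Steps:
z(K) = 0
t = 11 (t = -7 + 6*3 = -7 + 18 = 11)
T(G, y) = 11
c(X) = -5 (c(X) = 0 - 5 = -5)
n = 6/17 (n = 6/(5 + 12) = 6/17 ≈ 0.35294)
q(A, L) = -5/3 (q(A, L) = (1/3)*(-5) = -5/3)
(T(4, -4) + q(2, n))**2 = (11 - 5/3)**2 = (28/3)**2 = 784/9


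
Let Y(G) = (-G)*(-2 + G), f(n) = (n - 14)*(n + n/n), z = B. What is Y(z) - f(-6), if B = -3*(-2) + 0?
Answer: -124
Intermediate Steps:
B = 6 (B = 6 + 0 = 6)
z = 6
f(n) = (1 + n)*(-14 + n) (f(n) = (-14 + n)*(n + 1) = (-14 + n)*(1 + n) = (1 + n)*(-14 + n))
Y(G) = -G*(-2 + G)
Y(z) - f(-6) = 6*(2 - 1*6) - (-14 + (-6)² - 13*(-6)) = 6*(2 - 6) - (-14 + 36 + 78) = 6*(-4) - 1*100 = -24 - 100 = -124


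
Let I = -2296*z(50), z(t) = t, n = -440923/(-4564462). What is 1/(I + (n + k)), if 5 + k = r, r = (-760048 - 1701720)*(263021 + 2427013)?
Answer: -652066/4318137374988325533 ≈ -1.5101e-13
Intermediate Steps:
n = 62989/652066 (n = -440923*(-1/4564462) = 62989/652066 ≈ 0.096599)
r = -6622239620112 (r = -2461768*2690034 = -6622239620112)
k = -6622239620117 (k = -5 - 6622239620112 = -6622239620117)
I = -114800 (I = -2296*50 = -114800)
1/(I + (n + k)) = 1/(-114800 + (62989/652066 - 6622239620117)) = 1/(-114800 - 4318137300131148733/652066) = 1/(-4318137374988325533/652066) = -652066/4318137374988325533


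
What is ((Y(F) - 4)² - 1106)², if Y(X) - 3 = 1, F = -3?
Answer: 1223236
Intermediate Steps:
Y(X) = 4 (Y(X) = 3 + 1 = 4)
((Y(F) - 4)² - 1106)² = ((4 - 4)² - 1106)² = (0² - 1106)² = (0 - 1106)² = (-1106)² = 1223236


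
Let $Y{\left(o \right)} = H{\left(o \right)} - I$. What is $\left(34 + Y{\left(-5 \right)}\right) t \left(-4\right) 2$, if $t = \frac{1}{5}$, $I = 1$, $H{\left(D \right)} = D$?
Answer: $- \frac{224}{5} \approx -44.8$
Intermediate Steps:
$t = \frac{1}{5} \approx 0.2$
$Y{\left(o \right)} = -1 + o$ ($Y{\left(o \right)} = o - 1 = -1 + o$)
$\left(34 + Y{\left(-5 \right)}\right) t \left(-4\right) 2 = \left(34 - 6\right) \frac{1}{5} \left(-4\right) 2 = \left(34 - 6\right) \left(\left(- \frac{4}{5}\right) 2\right) = 28 \left(- \frac{8}{5}\right) = - \frac{224}{5}$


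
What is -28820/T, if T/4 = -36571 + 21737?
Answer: 7205/14834 ≈ 0.48571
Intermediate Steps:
T = -59336 (T = 4*(-36571 + 21737) = 4*(-14834) = -59336)
-28820/T = -28820/(-59336) = -28820*(-1/59336) = 7205/14834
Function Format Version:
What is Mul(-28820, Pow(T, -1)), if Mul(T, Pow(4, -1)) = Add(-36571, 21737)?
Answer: Rational(7205, 14834) ≈ 0.48571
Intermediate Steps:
T = -59336 (T = Mul(4, Add(-36571, 21737)) = Mul(4, -14834) = -59336)
Mul(-28820, Pow(T, -1)) = Mul(-28820, Pow(-59336, -1)) = Mul(-28820, Rational(-1, 59336)) = Rational(7205, 14834)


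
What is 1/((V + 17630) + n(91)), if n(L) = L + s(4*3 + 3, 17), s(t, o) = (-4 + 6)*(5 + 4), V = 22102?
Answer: 1/39841 ≈ 2.5100e-5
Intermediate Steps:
s(t, o) = 18 (s(t, o) = 2*9 = 18)
n(L) = 18 + L (n(L) = L + 18 = 18 + L)
1/((V + 17630) + n(91)) = 1/((22102 + 17630) + (18 + 91)) = 1/(39732 + 109) = 1/39841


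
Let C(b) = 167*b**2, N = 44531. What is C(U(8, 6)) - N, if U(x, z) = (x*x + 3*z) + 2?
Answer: 1133821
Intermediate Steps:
U(x, z) = 2 + x**2 + 3*z (U(x, z) = (x**2 + 3*z) + 2 = 2 + x**2 + 3*z)
C(U(8, 6)) - N = 167*(2 + 8**2 + 3*6)**2 - 1*44531 = 167*(2 + 64 + 18)**2 - 44531 = 167*84**2 - 44531 = 167*7056 - 44531 = 1178352 - 44531 = 1133821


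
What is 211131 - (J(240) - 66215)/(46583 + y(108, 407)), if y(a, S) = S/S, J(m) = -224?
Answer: 9835392943/46584 ≈ 2.1113e+5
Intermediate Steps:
y(a, S) = 1
211131 - (J(240) - 66215)/(46583 + y(108, 407)) = 211131 - (-224 - 66215)/(46583 + 1) = 211131 - (-66439)/46584 = 211131 - 1*(-66439/46584) = 211131 + 66439/46584 = 9835392943/46584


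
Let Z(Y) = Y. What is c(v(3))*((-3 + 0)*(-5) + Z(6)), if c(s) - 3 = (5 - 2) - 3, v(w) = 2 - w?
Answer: 63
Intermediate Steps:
c(s) = 3 (c(s) = 3 + ((5 - 2) - 3) = 3 + (3 - 3) = 3 + 0 = 3)
c(v(3))*((-3 + 0)*(-5) + Z(6)) = 3*((-3 + 0)*(-5) + 6) = 3*(-3*(-5) + 6) = 3*(15 + 6) = 3*21 = 63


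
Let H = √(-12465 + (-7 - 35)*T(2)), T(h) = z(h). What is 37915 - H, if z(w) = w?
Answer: 37915 - I*√12549 ≈ 37915.0 - 112.02*I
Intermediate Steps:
T(h) = h
H = I*√12549 (H = √(-12465 + (-7 - 35)*2) = √(-12465 - 42*2) = √(-12465 - 84) = √(-12549) = I*√12549 ≈ 112.02*I)
37915 - H = 37915 - I*√12549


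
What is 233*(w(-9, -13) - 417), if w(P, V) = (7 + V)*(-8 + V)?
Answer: -67803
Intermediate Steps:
w(P, V) = (-8 + V)*(7 + V)
233*(w(-9, -13) - 417) = 233*((-56 + (-13)² - 1*(-13)) - 417) = 233*((-56 + 169 + 13) - 417) = 233*(126 - 417) = 233*(-291) = -67803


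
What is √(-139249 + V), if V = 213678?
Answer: √74429 ≈ 272.82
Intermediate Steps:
√(-139249 + V) = √(-139249 + 213678) = √74429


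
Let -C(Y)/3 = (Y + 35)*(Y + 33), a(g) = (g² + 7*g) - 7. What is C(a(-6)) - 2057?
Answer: -3377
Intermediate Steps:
a(g) = -7 + g² + 7*g
C(Y) = -3*(33 + Y)*(35 + Y) (C(Y) = -3*(Y + 35)*(Y + 33) = -3*(35 + Y)*(33 + Y) = -3*(33 + Y)*(35 + Y))
C(a(-6)) - 2057 = (-3465 - 204*(-7 + (-6)² + 7*(-6)) - 3*(-7 + (-6)² + 7*(-6))²) - 2057 = (-3465 - 204*(-7 + 36 - 42) - 3*(-7 + 36 - 42)²) - 2057 = (-3465 - 204*(-13) - 3*(-13)²) - 2057 = (-3465 + 2652 - 3*169) - 2057 = (-3465 + 2652 - 507) - 2057 = -1320 - 2057 = -3377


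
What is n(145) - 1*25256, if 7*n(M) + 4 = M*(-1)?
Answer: -176941/7 ≈ -25277.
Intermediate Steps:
n(M) = -4/7 - M/7 (n(M) = -4/7 + (M*(-1))/7 = -4/7 + (-M)/7 = -4/7 - M/7)
n(145) - 1*25256 = (-4/7 - ⅐*145) - 1*25256 = (-4/7 - 145/7) - 25256 = -149/7 - 25256 = -176941/7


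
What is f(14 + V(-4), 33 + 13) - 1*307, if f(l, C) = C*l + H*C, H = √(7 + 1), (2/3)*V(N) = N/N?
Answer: 406 + 92*√2 ≈ 536.11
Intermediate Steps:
V(N) = 3/2 (V(N) = 3*(N/N)/2 = (3/2)*1 = 3/2)
H = 2*√2 (H = √8 = 2*√2 ≈ 2.8284)
f(l, C) = C*l + 2*C*√2 (f(l, C) = C*l + (2*√2)*C = C*l + 2*C*√2)
f(14 + V(-4), 33 + 13) - 1*307 = (33 + 13)*((14 + 3/2) + 2*√2) - 1*307 = 46*(31/2 + 2*√2) - 307 = (713 + 92*√2) - 307 = 406 + 92*√2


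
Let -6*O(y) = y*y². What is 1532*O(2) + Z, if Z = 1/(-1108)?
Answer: -6789827/3324 ≈ -2042.7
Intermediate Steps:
Z = -1/1108 ≈ -0.00090253
O(y) = -y³/6 (O(y) = -y*y²/6 = -y³/6)
1532*O(2) + Z = 1532*(-⅙*2³) - 1/1108 = 1532*(-⅙*8) - 1/1108 = 1532*(-4/3) - 1/1108 = -6128/3 - 1/1108 = -6789827/3324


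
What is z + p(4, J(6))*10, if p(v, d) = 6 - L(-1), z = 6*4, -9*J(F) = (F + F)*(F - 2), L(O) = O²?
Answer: 74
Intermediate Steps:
J(F) = -2*F*(-2 + F)/9 (J(F) = -(F + F)*(F - 2)/9 = -2*F*(-2 + F)/9)
z = 24
p(v, d) = 5 (p(v, d) = 6 - 1*(-1)² = 6 - 1*1 = 6 - 1 = 5)
z + p(4, J(6))*10 = 24 + 5*10 = 24 + 50 = 74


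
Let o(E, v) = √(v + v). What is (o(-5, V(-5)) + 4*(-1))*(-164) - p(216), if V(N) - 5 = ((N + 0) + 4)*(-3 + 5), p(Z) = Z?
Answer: 440 - 164*√6 ≈ 38.284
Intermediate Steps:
V(N) = 13 + 2*N (V(N) = 5 + ((N + 0) + 4)*(-3 + 5) = 5 + (N + 4)*2 = 5 + (4 + N)*2 = 5 + (8 + 2*N) = 13 + 2*N)
o(E, v) = √2*√v (o(E, v) = √(2*v) = √2*√v)
(o(-5, V(-5)) + 4*(-1))*(-164) - p(216) = (√2*√(13 + 2*(-5)) + 4*(-1))*(-164) - 1*216 = (√2*√(13 - 10) - 4)*(-164) - 216 = (√2*√3 - 4)*(-164) - 216 = (√6 - 4)*(-164) - 216 = (-4 + √6)*(-164) - 216 = (656 - 164*√6) - 216 = 440 - 164*√6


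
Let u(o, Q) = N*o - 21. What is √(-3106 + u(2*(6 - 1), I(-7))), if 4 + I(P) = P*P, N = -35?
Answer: I*√3477 ≈ 58.966*I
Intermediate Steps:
I(P) = -4 + P² (I(P) = -4 + P*P = -4 + P²)
u(o, Q) = -21 - 35*o (u(o, Q) = -35*o - 21 = -21 - 35*o)
√(-3106 + u(2*(6 - 1), I(-7))) = √(-3106 + (-21 - 70*(6 - 1))) = √(-3106 + (-21 - 70*5)) = √(-3106 + (-21 - 35*10)) = √(-3106 + (-21 - 350)) = √(-3106 - 371) = √(-3477) = I*√3477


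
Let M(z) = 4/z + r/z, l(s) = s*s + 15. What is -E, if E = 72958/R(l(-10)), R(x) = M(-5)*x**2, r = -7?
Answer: -72958/7935 ≈ -9.1945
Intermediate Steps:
l(s) = 15 + s**2 (l(s) = s**2 + 15 = 15 + s**2)
M(z) = -3/z (M(z) = 4/z - 7/z = -3/z)
R(x) = 3*x**2/5 (R(x) = (-3/(-5))*x**2 = (-3*(-1/5))*x**2 = 3*x**2/5)
E = 72958/7935 (E = 72958/((3*(15 + (-10)**2)**2/5)) = 72958/((3*(15 + 100)**2/5)) = 72958/(((3/5)*115**2)) = 72958/(((3/5)*13225)) = 72958/7935 ≈ 9.1945)
-E = -1*72958/7935 = -72958/7935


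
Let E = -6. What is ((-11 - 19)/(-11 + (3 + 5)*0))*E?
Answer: -180/11 ≈ -16.364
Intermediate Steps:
((-11 - 19)/(-11 + (3 + 5)*0))*E = ((-11 - 19)/(-11 + (3 + 5)*0))*(-6) = -30/(-11 + 8*0)*(-6) = -30/(-11 + 0)*(-6) = -30/(-11)*(-6) = -30*(-1/11)*(-6) = (30/11)*(-6) = -180/11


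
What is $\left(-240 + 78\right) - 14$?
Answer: $-176$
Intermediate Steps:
$\left(-240 + 78\right) - 14 = -162 - 14 = -176$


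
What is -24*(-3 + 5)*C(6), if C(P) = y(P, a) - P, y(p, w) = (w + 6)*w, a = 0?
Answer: 288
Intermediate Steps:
y(p, w) = w*(6 + w) (y(p, w) = (6 + w)*w = w*(6 + w))
C(P) = -P (C(P) = 0*(6 + 0) - P = 0*6 - P = 0 - P = -P)
-24*(-3 + 5)*C(6) = -24*(-3 + 5)*(-1*6) = -48*(-6) = -24*(-12) = 288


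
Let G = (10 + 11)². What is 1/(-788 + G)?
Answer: -1/347 ≈ -0.0028818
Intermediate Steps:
G = 441 (G = 21² = 441)
1/(-788 + G) = 1/(-788 + 441) = 1/(-347) = -1/347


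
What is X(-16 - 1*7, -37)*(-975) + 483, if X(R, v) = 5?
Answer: -4392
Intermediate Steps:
X(-16 - 1*7, -37)*(-975) + 483 = 5*(-975) + 483 = -4875 + 483 = -4392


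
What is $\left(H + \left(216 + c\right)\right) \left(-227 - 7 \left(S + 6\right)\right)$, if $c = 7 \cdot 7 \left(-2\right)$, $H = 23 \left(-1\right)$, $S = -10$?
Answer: $-18905$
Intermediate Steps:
$H = -23$
$c = -98$ ($c = 49 \left(-2\right) = -98$)
$\left(H + \left(216 + c\right)\right) \left(-227 - 7 \left(S + 6\right)\right) = \left(-23 + \left(216 - 98\right)\right) \left(-227 - 7 \left(-10 + 6\right)\right) = \left(-23 + 118\right) \left(-227 - -28\right) = 95 \left(-227 + 28\right) = 95 \left(-199\right) = -18905$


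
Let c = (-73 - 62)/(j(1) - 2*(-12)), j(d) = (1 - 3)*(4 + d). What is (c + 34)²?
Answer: 116281/196 ≈ 593.27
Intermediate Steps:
j(d) = -8 - 2*d (j(d) = -2*(4 + d) = -8 - 2*d)
c = -135/14 (c = (-73 - 62)/((-8 - 2*1) - 2*(-12)) = -135/((-8 - 2) + 24) = -135/(-10 + 24) = -135/14 ≈ -9.6429)
(c + 34)² = (-135/14 + 34)² = (341/14)² = 116281/196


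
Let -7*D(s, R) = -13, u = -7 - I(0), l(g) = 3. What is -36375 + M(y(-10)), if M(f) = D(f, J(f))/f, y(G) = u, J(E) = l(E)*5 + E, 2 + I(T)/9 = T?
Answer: -2800862/77 ≈ -36375.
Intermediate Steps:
I(T) = -18 + 9*T
u = 11 (u = -7 - (-18 + 9*0) = -7 - (-18 + 0) = -7 - 1*(-18) = -7 + 18 = 11)
J(E) = 15 + E (J(E) = 3*5 + E = 15 + E)
D(s, R) = 13/7 (D(s, R) = -⅐*(-13) = 13/7)
y(G) = 11
M(f) = 13/(7*f)
-36375 + M(y(-10)) = -36375 + (13/7)/11 = -36375 + (13/7)*(1/11) = -36375 + 13/77 = -2800862/77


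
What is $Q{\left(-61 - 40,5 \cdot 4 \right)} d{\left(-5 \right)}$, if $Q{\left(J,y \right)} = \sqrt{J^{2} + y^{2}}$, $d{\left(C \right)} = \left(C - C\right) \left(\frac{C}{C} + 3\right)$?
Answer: $0$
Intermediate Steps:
$d{\left(C \right)} = 0$ ($d{\left(C \right)} = 0 \left(1 + 3\right) = 0 \cdot 4 = 0$)
$Q{\left(-61 - 40,5 \cdot 4 \right)} d{\left(-5 \right)} = \sqrt{\left(-61 - 40\right)^{2} + \left(5 \cdot 4\right)^{2}} \cdot 0 = \sqrt{\left(-61 - 40\right)^{2} + 20^{2}} \cdot 0 = \sqrt{\left(-101\right)^{2} + 400} \cdot 0 = \sqrt{10201 + 400} \cdot 0 = \sqrt{10601} \cdot 0 = 0$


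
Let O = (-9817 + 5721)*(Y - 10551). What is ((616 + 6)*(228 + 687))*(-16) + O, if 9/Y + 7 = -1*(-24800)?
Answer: 845709424224/24793 ≈ 3.4111e+7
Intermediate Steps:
Y = 9/24793 (Y = 9/(-7 - 1*(-24800)) = 9/(-7 + 24800) = 9/24793 ≈ 0.00036301)
O = 1071476465664/24793 (O = (-9817 + 5721)*(9/24793 - 10551) = -4096*(-261590934/24793) = 1071476465664/24793 ≈ 4.3217e+7)
((616 + 6)*(228 + 687))*(-16) + O = ((616 + 6)*(228 + 687))*(-16) + 1071476465664/24793 = (622*915)*(-16) + 1071476465664/24793 = 569130*(-16) + 1071476465664/24793 = -9106080 + 1071476465664/24793 = 845709424224/24793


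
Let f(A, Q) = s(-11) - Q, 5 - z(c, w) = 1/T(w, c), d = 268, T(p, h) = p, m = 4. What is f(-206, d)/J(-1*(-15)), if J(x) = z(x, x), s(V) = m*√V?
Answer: -2010/37 + 30*I*√11/37 ≈ -54.324 + 2.6892*I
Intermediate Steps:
s(V) = 4*√V
z(c, w) = 5 - 1/w
J(x) = 5 - 1/x
f(A, Q) = -Q + 4*I*√11 (f(A, Q) = 4*√(-11) - Q = 4*(I*√11) - Q = 4*I*√11 - Q = -Q + 4*I*√11)
f(-206, d)/J(-1*(-15)) = (-1*268 + 4*I*√11)/(5 - 1/((-1*(-15)))) = (-268 + 4*I*√11)/(5 - 1/15) = (-268 + 4*I*√11)/(74/15) = (-268 + 4*I*√11)*(15/74) = -2010/37 + 30*I*√11/37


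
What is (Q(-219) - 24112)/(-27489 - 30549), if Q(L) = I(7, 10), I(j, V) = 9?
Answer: 24103/58038 ≈ 0.41530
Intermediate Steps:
Q(L) = 9
(Q(-219) - 24112)/(-27489 - 30549) = (9 - 24112)/(-27489 - 30549) = -24103/(-58038) = -24103*(-1/58038) = 24103/58038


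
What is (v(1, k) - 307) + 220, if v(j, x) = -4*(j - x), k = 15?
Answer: -31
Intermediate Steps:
v(j, x) = -4*j + 4*x
(v(1, k) - 307) + 220 = ((-4*1 + 4*15) - 307) + 220 = ((-4 + 60) - 307) + 220 = (56 - 307) + 220 = -251 + 220 = -31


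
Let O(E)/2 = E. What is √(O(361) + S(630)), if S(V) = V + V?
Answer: √1982 ≈ 44.520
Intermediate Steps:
S(V) = 2*V
O(E) = 2*E
√(O(361) + S(630)) = √(2*361 + 2*630) = √(722 + 1260) = √1982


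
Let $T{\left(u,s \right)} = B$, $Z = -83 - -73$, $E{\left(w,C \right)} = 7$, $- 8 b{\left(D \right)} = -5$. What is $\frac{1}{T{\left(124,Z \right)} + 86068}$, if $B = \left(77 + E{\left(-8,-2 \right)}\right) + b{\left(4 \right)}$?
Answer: $\frac{8}{689221} \approx 1.1607 \cdot 10^{-5}$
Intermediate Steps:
$b{\left(D \right)} = \frac{5}{8}$ ($b{\left(D \right)} = \left(- \frac{1}{8}\right) \left(-5\right) = \frac{5}{8}$)
$B = \frac{677}{8}$ ($B = \left(77 + 7\right) + \frac{5}{8} = 84 + \frac{5}{8} = \frac{677}{8} \approx 84.625$)
$Z = -10$ ($Z = -83 + 73 = -10$)
$T{\left(u,s \right)} = \frac{677}{8}$
$\frac{1}{T{\left(124,Z \right)} + 86068} = \frac{1}{\frac{677}{8} + 86068} = \frac{1}{\frac{689221}{8}} = \frac{8}{689221}$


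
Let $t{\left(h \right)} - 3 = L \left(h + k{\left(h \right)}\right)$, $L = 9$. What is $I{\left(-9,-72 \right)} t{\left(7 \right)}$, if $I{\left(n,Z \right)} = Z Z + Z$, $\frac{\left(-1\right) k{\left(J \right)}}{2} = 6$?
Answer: $-214704$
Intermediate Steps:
$k{\left(J \right)} = -12$ ($k{\left(J \right)} = \left(-2\right) 6 = -12$)
$t{\left(h \right)} = -105 + 9 h$ ($t{\left(h \right)} = 3 + 9 \left(h - 12\right) = 3 + 9 \left(-12 + h\right) = 3 + \left(-108 + 9 h\right) = -105 + 9 h$)
$I{\left(n,Z \right)} = Z + Z^{2}$ ($I{\left(n,Z \right)} = Z^{2} + Z = Z + Z^{2}$)
$I{\left(-9,-72 \right)} t{\left(7 \right)} = - 72 \left(1 - 72\right) \left(-105 + 9 \cdot 7\right) = \left(-72\right) \left(-71\right) \left(-105 + 63\right) = 5112 \left(-42\right) = -214704$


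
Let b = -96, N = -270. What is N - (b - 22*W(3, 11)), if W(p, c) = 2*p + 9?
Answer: 156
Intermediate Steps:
W(p, c) = 9 + 2*p
N - (b - 22*W(3, 11)) = -270 - (-96 - 22*(9 + 2*3)) = -270 - (-96 - 22*(9 + 6)) = -270 - (-96 - 22*15) = -270 - (-96 - 330) = -270 - 1*(-426) = -270 + 426 = 156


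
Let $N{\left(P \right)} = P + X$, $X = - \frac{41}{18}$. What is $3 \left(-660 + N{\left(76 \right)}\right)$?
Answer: $- \frac{10553}{6} \approx -1758.8$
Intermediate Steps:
$X = - \frac{41}{18}$ ($X = \left(-41\right) \frac{1}{18} = - \frac{41}{18} \approx -2.2778$)
$N{\left(P \right)} = - \frac{41}{18} + P$ ($N{\left(P \right)} = P - \frac{41}{18} = - \frac{41}{18} + P$)
$3 \left(-660 + N{\left(76 \right)}\right) = 3 \left(-660 + \left(- \frac{41}{18} + 76\right)\right) = 3 \left(-660 + \frac{1327}{18}\right) = 3 \left(- \frac{10553}{18}\right) = - \frac{10553}{6}$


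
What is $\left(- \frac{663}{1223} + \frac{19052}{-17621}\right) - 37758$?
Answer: $- \frac{813738120433}{21550483} \approx -37760.0$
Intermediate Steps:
$\left(- \frac{663}{1223} + \frac{19052}{-17621}\right) - 37758 = \left(\left(-663\right) \frac{1}{1223} + 19052 \left(- \frac{1}{17621}\right)\right) - 37758 = \left(- \frac{663}{1223} - \frac{19052}{17621}\right) - 37758 = - \frac{34983319}{21550483} - 37758 = - \frac{813738120433}{21550483}$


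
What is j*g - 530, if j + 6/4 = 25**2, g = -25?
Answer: -32235/2 ≈ -16118.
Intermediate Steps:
j = 1247/2 (j = -3/2 + 25**2 = -3/2 + 625 = 1247/2 ≈ 623.50)
j*g - 530 = (1247/2)*(-25) - 530 = -31175/2 - 530 = -32235/2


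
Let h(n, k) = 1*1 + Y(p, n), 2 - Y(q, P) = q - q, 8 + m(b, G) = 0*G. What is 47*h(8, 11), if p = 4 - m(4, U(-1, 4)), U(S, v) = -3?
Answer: 141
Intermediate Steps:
m(b, G) = -8 (m(b, G) = -8 + 0*G = -8 + 0 = -8)
p = 12 (p = 4 - 1*(-8) = 4 + 8 = 12)
Y(q, P) = 2 (Y(q, P) = 2 - (q - q) = 2 - 1*0 = 2 + 0 = 2)
h(n, k) = 3 (h(n, k) = 1*1 + 2 = 1 + 2 = 3)
47*h(8, 11) = 47*3 = 141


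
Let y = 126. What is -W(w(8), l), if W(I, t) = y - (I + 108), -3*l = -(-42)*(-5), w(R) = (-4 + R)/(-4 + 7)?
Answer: -50/3 ≈ -16.667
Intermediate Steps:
w(R) = -4/3 + R/3 (w(R) = (-4 + R)/3 = (-4 + R)*(⅓) = -4/3 + R/3)
l = 70 (l = -(-14)*(-3*(-5))/3 = -(-14)*15/3 = -⅓*(-210) = 70)
W(I, t) = 18 - I (W(I, t) = 126 - (I + 108) = 126 - (108 + I) = 126 + (-108 - I) = 18 - I)
-W(w(8), l) = -(18 - (-4/3 + (⅓)*8)) = -(18 - (-4/3 + 8/3)) = -(18 - 1*4/3) = -(18 - 4/3) = -1*50/3 = -50/3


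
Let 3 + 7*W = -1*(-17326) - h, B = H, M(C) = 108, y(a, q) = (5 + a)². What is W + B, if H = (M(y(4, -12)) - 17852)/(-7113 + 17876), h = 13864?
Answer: 37105009/75341 ≈ 492.49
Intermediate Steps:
H = -17744/10763 (H = (108 - 17852)/(-7113 + 17876) = -17744/10763 ≈ -1.6486)
B = -17744/10763 ≈ -1.6486
W = 3459/7 (W = -3/7 + (-1*(-17326) - 1*13864)/7 = -3/7 + (17326 - 13864)/7 = -3/7 + (⅐)*3462 = -3/7 + 3462/7 = 3459/7 ≈ 494.14)
W + B = 3459/7 - 17744/10763 = 37105009/75341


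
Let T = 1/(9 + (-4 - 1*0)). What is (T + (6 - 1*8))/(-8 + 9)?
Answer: -9/5 ≈ -1.8000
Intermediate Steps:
T = ⅕ (T = 1/(9 + (-4 + 0)) = 1/(9 - 4) = 1/5 = ⅕ ≈ 0.20000)
(T + (6 - 1*8))/(-8 + 9) = (⅕ + (6 - 1*8))/(-8 + 9) = (⅕ + (6 - 8))/1 = 1*(⅕ - 2) = 1*(-9/5) = -9/5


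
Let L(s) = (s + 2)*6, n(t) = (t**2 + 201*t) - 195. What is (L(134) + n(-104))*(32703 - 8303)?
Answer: -230994800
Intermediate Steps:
n(t) = -195 + t**2 + 201*t
L(s) = 12 + 6*s (L(s) = (2 + s)*6 = 12 + 6*s)
(L(134) + n(-104))*(32703 - 8303) = ((12 + 6*134) + (-195 + (-104)**2 + 201*(-104)))*(32703 - 8303) = ((12 + 804) + (-195 + 10816 - 20904))*24400 = (816 - 10283)*24400 = -9467*24400 = -230994800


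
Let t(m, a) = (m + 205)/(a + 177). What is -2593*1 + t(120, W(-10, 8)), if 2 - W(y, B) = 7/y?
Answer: -4656371/1797 ≈ -2591.2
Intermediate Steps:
W(y, B) = 2 - 7/y
t(m, a) = (205 + m)/(177 + a)
-2593*1 + t(120, W(-10, 8)) = -2593*1 + (205 + 120)/(177 + (2 - 7/(-10))) = -2593 + 325/(177 + (2 - 7*(-⅒))) = -2593 + 325/(177 + (2 + 7/10)) = -2593 + 325/(177 + 27/10) = -2593 + 325/(1797/10) = -2593 + (10/1797)*325 = -2593 + 3250/1797 = -4656371/1797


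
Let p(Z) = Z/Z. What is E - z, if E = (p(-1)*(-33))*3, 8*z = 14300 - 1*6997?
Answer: -8095/8 ≈ -1011.9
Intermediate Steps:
z = 7303/8 (z = (14300 - 1*6997)/8 = (14300 - 6997)/8 = (⅛)*7303 = 7303/8 ≈ 912.88)
p(Z) = 1
E = -99 (E = (1*(-33))*3 = -33*3 = -99)
E - z = -99 - 1*7303/8 = -99 - 7303/8 = -8095/8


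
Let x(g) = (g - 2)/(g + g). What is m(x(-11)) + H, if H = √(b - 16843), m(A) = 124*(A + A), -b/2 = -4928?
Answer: 1612/11 + I*√6987 ≈ 146.55 + 83.588*I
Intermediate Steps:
b = 9856 (b = -2*(-4928) = 9856)
x(g) = (-2 + g)/(2*g) (x(g) = (-2 + g)/((2*g)) = (-2 + g)*(1/(2*g)) = (-2 + g)/(2*g))
m(A) = 248*A (m(A) = 124*(2*A) = 248*A)
H = I*√6987 (H = √(9856 - 16843) = √(-6987) = I*√6987 ≈ 83.588*I)
m(x(-11)) + H = 248*((½)*(-2 - 11)/(-11)) + I*√6987 = 248*((½)*(-1/11)*(-13)) + I*√6987 = 248*(13/22) + I*√6987 = 1612/11 + I*√6987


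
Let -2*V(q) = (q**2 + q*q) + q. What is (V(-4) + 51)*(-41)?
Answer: -1517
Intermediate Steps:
V(q) = -q**2 - q/2 (V(q) = -((q**2 + q*q) + q)/2 = -((q**2 + q**2) + q)/2 = -(2*q**2 + q)/2 = -(q + 2*q**2)/2 = -q**2 - q/2)
(V(-4) + 51)*(-41) = (-1*(-4)*(1/2 - 4) + 51)*(-41) = (-1*(-4)*(-7/2) + 51)*(-41) = (-14 + 51)*(-41) = 37*(-41) = -1517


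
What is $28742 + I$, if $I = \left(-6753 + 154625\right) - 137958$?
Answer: $38656$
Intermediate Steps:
$I = 9914$ ($I = 147872 - 137958 = 9914$)
$28742 + I = 28742 + 9914 = 38656$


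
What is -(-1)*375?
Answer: 375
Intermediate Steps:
-(-1)*375 = -1*(-375) = 375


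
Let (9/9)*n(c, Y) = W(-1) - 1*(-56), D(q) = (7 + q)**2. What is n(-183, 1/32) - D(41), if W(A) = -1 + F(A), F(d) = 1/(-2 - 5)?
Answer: -15744/7 ≈ -2249.1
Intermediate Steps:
F(d) = -1/7 (F(d) = 1/(-7) = -1/7)
W(A) = -8/7 (W(A) = -1 - 1/7 = -8/7)
n(c, Y) = 384/7 (n(c, Y) = -8/7 - 1*(-56) = -8/7 + 56 = 384/7)
n(-183, 1/32) - D(41) = 384/7 - (7 + 41)**2 = 384/7 - 1*48**2 = 384/7 - 1*2304 = 384/7 - 2304 = -15744/7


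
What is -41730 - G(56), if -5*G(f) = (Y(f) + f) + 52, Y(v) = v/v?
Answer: -208541/5 ≈ -41708.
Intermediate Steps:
Y(v) = 1
G(f) = -53/5 - f/5 (G(f) = -((1 + f) + 52)/5 = -(53 + f)/5 = -53/5 - f/5)
-41730 - G(56) = -41730 - (-53/5 - 1/5*56) = -41730 - (-53/5 - 56/5) = -41730 - 1*(-109/5) = -41730 + 109/5 = -208541/5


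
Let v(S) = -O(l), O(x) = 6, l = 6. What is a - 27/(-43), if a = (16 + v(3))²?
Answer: 4327/43 ≈ 100.63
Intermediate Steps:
v(S) = -6 (v(S) = -1*6 = -6)
a = 100 (a = (16 - 6)² = 10² = 100)
a - 27/(-43) = 100 - 27/(-43) = 100 - (-1)*27/43 = 100 - 1*(-27/43) = 100 + 27/43 = 4327/43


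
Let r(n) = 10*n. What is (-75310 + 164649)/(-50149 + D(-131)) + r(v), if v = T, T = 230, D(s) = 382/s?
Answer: 15099068891/6569901 ≈ 2298.2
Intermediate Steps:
v = 230
(-75310 + 164649)/(-50149 + D(-131)) + r(v) = (-75310 + 164649)/(-50149 + 382/(-131)) + 10*230 = 89339/(-50149 + 382*(-1/131)) + 2300 = 89339/(-50149 - 382/131) + 2300 = 89339/(-6569901/131) + 2300 = 89339*(-131/6569901) + 2300 = -11703409/6569901 + 2300 = 15099068891/6569901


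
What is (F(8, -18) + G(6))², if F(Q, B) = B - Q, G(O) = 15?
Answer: 121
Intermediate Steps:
(F(8, -18) + G(6))² = ((-18 - 1*8) + 15)² = ((-18 - 8) + 15)² = (-26 + 15)² = (-11)² = 121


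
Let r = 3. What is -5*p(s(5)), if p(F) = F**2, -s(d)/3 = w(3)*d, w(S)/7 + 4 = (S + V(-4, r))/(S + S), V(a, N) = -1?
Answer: -741125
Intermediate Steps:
w(S) = -28 + 7*(-1 + S)/(2*S) (w(S) = -28 + 7*((S - 1)/(S + S)) = -28 + 7*((-1 + S)/((2*S))) = -28 + 7*((-1 + S)*(1/(2*S))) = -28 + 7*((-1 + S)/(2*S)) = -28 + 7*(-1 + S)/(2*S))
s(d) = 77*d (s(d) = -3*(7/2)*(-1 - 7*3)/3*d = -3*(7/2)*(1/3)*(-1 - 21)*d = -3*(7/2)*(1/3)*(-22)*d = -(-77)*d = 77*d)
-5*p(s(5)) = -5*(77*5)**2 = -5*385**2 = -5*148225 = -741125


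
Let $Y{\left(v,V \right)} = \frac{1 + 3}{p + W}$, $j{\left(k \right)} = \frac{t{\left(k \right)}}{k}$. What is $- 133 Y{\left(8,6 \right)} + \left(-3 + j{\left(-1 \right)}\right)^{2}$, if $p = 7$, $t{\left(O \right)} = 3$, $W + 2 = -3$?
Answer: $-230$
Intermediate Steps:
$W = -5$ ($W = -2 - 3 = -5$)
$j{\left(k \right)} = \frac{3}{k}$
$Y{\left(v,V \right)} = 2$ ($Y{\left(v,V \right)} = \frac{1 + 3}{7 - 5} = \frac{4}{2} = 4 \cdot \frac{1}{2} = 2$)
$- 133 Y{\left(8,6 \right)} + \left(-3 + j{\left(-1 \right)}\right)^{2} = \left(-133\right) 2 + \left(-3 + \frac{3}{-1}\right)^{2} = -266 + \left(-3 + 3 \left(-1\right)\right)^{2} = -266 + \left(-3 - 3\right)^{2} = -266 + \left(-6\right)^{2} = -266 + 36 = -230$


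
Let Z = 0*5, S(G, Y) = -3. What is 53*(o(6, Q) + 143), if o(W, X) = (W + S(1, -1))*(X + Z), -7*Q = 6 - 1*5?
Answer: 52894/7 ≈ 7556.3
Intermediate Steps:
Q = -⅐ (Q = -(6 - 1*5)/7 = -(6 - 5)/7 = -⅐*1 = -⅐ ≈ -0.14286)
Z = 0
o(W, X) = X*(-3 + W) (o(W, X) = (W - 3)*(X + 0) = (-3 + W)*X = X*(-3 + W))
53*(o(6, Q) + 143) = 53*(-(-3 + 6)/7 + 143) = 53*(-⅐*3 + 143) = 53*(-3/7 + 143) = 53*(998/7) = 52894/7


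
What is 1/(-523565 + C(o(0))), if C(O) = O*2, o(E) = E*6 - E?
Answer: -1/523565 ≈ -1.9100e-6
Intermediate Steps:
o(E) = 5*E (o(E) = 6*E - E = 5*E)
C(O) = 2*O
1/(-523565 + C(o(0))) = 1/(-523565 + 2*(5*0)) = 1/(-523565 + 2*0) = 1/(-523565 + 0) = 1/(-523565) = -1/523565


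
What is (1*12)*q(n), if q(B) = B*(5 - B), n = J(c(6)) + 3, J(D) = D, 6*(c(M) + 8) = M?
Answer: -432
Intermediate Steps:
c(M) = -8 + M/6
n = -4 (n = (-8 + (1/6)*6) + 3 = (-8 + 1) + 3 = -7 + 3 = -4)
(1*12)*q(n) = (1*12)*(-4*(5 - 1*(-4))) = 12*(-4*(5 + 4)) = 12*(-4*9) = 12*(-36) = -432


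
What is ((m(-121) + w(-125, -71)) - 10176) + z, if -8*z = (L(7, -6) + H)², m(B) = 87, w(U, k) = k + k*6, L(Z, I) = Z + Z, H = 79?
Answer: -93337/8 ≈ -11667.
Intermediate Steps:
L(Z, I) = 2*Z
w(U, k) = 7*k (w(U, k) = k + 6*k = 7*k)
z = -8649/8 (z = -(2*7 + 79)²/8 = -(14 + 79)²/8 = -⅛*93² = -⅛*8649 = -8649/8 ≈ -1081.1)
((m(-121) + w(-125, -71)) - 10176) + z = ((87 + 7*(-71)) - 10176) - 8649/8 = ((87 - 497) - 10176) - 8649/8 = (-410 - 10176) - 8649/8 = -10586 - 8649/8 = -93337/8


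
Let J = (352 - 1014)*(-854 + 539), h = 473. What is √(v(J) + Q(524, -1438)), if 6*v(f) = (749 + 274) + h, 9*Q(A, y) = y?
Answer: √806/3 ≈ 9.4634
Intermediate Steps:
Q(A, y) = y/9
J = 208530 (J = -662*(-315) = 208530)
v(f) = 748/3 (v(f) = ((749 + 274) + 473)/6 = (1023 + 473)/6 = (⅙)*1496 = 748/3)
√(v(J) + Q(524, -1438)) = √(748/3 + (⅑)*(-1438)) = √(748/3 - 1438/9) = √(806/9) = √806/3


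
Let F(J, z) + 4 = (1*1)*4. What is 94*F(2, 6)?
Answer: 0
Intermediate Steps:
F(J, z) = 0 (F(J, z) = -4 + (1*1)*4 = -4 + 1*4 = -4 + 4 = 0)
94*F(2, 6) = 94*0 = 0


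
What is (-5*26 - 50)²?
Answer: 32400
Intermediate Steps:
(-5*26 - 50)² = (-130 - 50)² = (-180)² = 32400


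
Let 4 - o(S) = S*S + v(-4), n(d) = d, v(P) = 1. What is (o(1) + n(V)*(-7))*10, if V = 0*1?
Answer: 20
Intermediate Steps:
V = 0
o(S) = 3 - S² (o(S) = 4 - (S*S + 1) = 4 - (S² + 1) = 4 - (1 + S²) = 4 + (-1 - S²) = 3 - S²)
(o(1) + n(V)*(-7))*10 = ((3 - 1*1²) + 0*(-7))*10 = ((3 - 1*1) + 0)*10 = ((3 - 1) + 0)*10 = (2 + 0)*10 = 2*10 = 20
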